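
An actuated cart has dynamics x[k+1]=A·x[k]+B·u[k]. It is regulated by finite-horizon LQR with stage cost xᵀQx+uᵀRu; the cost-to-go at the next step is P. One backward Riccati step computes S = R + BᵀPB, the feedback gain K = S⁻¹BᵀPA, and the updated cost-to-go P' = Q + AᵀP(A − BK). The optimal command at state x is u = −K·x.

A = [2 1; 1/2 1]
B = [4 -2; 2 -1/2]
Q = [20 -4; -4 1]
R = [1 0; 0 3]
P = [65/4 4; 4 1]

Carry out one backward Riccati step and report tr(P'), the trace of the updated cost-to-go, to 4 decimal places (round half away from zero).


BᵀP = [73.0000 18.0000; -34.5000 -8.5000]
S = R + BᵀPB = [1 0; 0 3] + [328.0000 -155.0000; -155.0000 73.2500] = [329.0000 -155.0000; -155.0000 76.2500]
BᵀPA = [155.0000 91.0000; -73.2500 -43.0000]
K = S⁻¹·BᵀPA = [0.4382 0.2580; -0.0700 -0.0396]
A−BK = [0.1074 -0.1110; -0.4113 0.4643]
AᵀP(A−BK) = [0.2099 0.1187; 0.1187 0.0747]
P' = Q + AᵀP(A−BK) = [20.2099 -3.8813; -3.8813 1.0747]
tr(P') = 21.2846

21.2846


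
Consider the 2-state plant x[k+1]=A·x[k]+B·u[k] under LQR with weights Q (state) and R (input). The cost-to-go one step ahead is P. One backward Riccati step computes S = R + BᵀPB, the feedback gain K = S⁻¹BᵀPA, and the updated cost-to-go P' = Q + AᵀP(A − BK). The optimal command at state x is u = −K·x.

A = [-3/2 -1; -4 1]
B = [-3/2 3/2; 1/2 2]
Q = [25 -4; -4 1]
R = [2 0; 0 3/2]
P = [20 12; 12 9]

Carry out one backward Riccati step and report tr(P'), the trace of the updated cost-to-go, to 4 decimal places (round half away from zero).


31.8878

BᵀP = [-24.0000 -13.5000; 54.0000 36.0000]
S = R + BᵀPB = [2 0; 0 3/2] + [29.2500 -63.0000; -63.0000 153.0000] = [31.2500 -63.0000; -63.0000 154.5000]
BᵀPA = [90.0000 10.5000; -225.0000 -18.0000]
K = S⁻¹·BᵀPA = [-0.3143 0.5683; -1.5845 0.1152]
A−BK = [0.4053 -0.3204; -0.6739 0.4854]
AᵀP(A−BK) = [4.7809 -1.2204; -1.2204 1.1069]
P' = Q + AᵀP(A−BK) = [29.7809 -5.2204; -5.2204 2.1069]
tr(P') = 31.8878


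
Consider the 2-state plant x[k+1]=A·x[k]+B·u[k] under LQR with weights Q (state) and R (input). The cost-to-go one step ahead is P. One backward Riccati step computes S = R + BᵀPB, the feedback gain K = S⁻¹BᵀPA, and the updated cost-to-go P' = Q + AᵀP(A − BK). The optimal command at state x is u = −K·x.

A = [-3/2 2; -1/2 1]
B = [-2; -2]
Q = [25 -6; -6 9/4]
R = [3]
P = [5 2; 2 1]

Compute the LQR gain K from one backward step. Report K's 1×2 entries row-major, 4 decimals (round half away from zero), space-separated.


BᵀP = [-14.0000 -6.0000]
S = R + BᵀPB = [3] + [40.0000] = [43.0000]
BᵀPA = [24.0000 -34.0000]
K = S⁻¹·BᵀPA = [0.5581 -0.7907]
A−BK = [-0.3837 0.4186; 0.6163 -0.5814]
AᵀP(A−BK) = [1.1047 -1.5233; -1.5233 2.1163]
P' = Q + AᵀP(A−BK) = [26.1047 -7.5233; -7.5233 4.3663]
tr(P') = 30.4709

0.5581 -0.7907


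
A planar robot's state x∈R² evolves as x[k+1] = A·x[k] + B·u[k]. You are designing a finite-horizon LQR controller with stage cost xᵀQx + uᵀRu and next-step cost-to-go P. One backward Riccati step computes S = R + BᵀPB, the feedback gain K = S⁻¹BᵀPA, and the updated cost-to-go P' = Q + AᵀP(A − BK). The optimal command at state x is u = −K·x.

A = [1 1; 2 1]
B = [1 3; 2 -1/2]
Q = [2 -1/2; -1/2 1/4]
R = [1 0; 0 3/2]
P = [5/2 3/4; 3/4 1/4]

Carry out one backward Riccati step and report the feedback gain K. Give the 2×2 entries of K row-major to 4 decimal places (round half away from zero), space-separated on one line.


BᵀP = [4.0000 1.2500; 7.1250 2.1250]
S = R + BᵀPB = [1 0; 0 3/2] + [6.5000 11.3750; 11.3750 20.3125] = [7.5000 11.3750; 11.3750 21.8125]
BᵀPA = [6.5000 5.2500; 11.3750 9.2500]
K = S⁻¹·BᵀPA = [0.3623 0.2718; 0.3326 0.2823]
A−BK = [-0.3600 -0.1188; 1.4418 0.5975]
AᵀP(A−BK) = [0.3623 0.2718; 0.2718 0.2115]
P' = Q + AᵀP(A−BK) = [2.3623 -0.2282; -0.2282 0.4615]
tr(P') = 2.8238

0.3623 0.2718 0.3326 0.2823


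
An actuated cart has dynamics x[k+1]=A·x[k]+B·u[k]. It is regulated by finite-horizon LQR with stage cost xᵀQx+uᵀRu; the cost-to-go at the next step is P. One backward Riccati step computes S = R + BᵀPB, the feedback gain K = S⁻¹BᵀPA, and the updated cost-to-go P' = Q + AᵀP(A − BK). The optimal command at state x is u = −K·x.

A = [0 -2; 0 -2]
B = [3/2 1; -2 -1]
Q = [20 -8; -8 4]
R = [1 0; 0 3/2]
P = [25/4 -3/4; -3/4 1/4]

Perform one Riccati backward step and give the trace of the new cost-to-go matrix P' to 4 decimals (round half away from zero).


27.0568

BᵀP = [10.8750 -1.6250; 7.0000 -1.0000]
S = R + BᵀPB = [1 0; 0 3/2] + [19.5625 12.5000; 12.5000 8.0000] = [20.5625 12.5000; 12.5000 9.5000]
BᵀPA = [0.0000 -18.5000; 0.0000 -12.0000]
K = S⁻¹·BᵀPA = [0.0000 -0.6587; 0.0000 -0.3965]
A−BK = [0.0000 -0.6155; 0.0000 -3.7138]
AᵀP(A−BK) = [0.0000 0.0000; 0.0000 3.0568]
P' = Q + AᵀP(A−BK) = [20.0000 -8.0000; -8.0000 7.0568]
tr(P') = 27.0568


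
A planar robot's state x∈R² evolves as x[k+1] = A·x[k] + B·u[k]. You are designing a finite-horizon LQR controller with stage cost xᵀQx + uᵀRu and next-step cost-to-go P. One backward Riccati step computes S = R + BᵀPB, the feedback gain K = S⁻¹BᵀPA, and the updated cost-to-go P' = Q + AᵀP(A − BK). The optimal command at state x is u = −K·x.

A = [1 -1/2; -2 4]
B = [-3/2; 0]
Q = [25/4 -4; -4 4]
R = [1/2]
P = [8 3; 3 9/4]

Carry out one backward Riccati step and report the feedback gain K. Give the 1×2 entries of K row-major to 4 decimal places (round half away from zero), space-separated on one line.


BᵀP = [-12.0000 -4.5000]
S = R + BᵀPB = [1/2] + [18.0000] = [18.5000]
BᵀPA = [-3.0000 -12.0000]
K = S⁻¹·BᵀPA = [-0.1622 -0.6486]
A−BK = [0.7568 -1.4730; -2.0000 4.0000]
AᵀP(A−BK) = [4.5135 -8.9459; -8.9459 18.2162]
P' = Q + AᵀP(A−BK) = [10.7635 -12.9459; -12.9459 22.2162]
tr(P') = 32.9797

-0.1622 -0.6486


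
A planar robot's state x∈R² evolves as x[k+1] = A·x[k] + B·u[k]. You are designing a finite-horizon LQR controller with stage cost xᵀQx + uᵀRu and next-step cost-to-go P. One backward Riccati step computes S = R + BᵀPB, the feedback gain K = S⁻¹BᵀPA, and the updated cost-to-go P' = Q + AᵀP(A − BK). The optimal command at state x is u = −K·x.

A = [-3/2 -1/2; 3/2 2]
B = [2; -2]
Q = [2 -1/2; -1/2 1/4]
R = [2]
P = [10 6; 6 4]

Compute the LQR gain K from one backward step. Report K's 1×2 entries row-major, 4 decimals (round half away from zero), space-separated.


-0.6000 0.4000

BᵀP = [8.0000 4.0000]
S = R + BᵀPB = [2] + [8.0000] = [10.0000]
BᵀPA = [-6.0000 4.0000]
K = S⁻¹·BᵀPA = [-0.6000 0.4000]
A−BK = [-0.3000 -1.3000; 0.3000 2.8000]
AᵀP(A−BK) = [0.9000 -0.6000; -0.6000 4.9000]
P' = Q + AᵀP(A−BK) = [2.9000 -1.1000; -1.1000 5.1500]
tr(P') = 8.0500


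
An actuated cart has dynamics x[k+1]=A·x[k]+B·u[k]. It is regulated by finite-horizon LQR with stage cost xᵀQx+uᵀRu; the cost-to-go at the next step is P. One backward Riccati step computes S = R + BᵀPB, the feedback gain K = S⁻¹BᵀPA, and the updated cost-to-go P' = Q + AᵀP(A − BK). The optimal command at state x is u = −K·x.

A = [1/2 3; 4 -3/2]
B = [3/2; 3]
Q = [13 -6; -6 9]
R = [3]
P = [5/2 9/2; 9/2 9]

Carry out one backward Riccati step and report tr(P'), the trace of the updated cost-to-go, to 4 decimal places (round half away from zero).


28.3397

BᵀP = [17.2500 33.7500]
S = R + BᵀPB = [3] + [127.1250] = [130.1250]
BᵀPA = [143.6250 1.1250]
K = S⁻¹·BᵀPA = [1.1037 0.0086]
A−BK = [-1.1556 2.9870; 0.6888 -1.5259]
AᵀP(A−BK) = [4.0994 -0.8667; -0.8667 2.2403]
P' = Q + AᵀP(A−BK) = [17.0994 -6.8667; -6.8667 11.2403]
tr(P') = 28.3397


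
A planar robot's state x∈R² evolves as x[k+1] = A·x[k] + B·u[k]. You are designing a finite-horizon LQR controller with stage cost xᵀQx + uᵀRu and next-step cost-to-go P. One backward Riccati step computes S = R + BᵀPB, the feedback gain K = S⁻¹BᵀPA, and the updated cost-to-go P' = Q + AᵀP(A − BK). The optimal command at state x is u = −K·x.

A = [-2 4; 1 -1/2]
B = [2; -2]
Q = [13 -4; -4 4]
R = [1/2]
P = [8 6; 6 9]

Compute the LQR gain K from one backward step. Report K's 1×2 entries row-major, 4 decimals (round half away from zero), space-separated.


BᵀP = [4.0000 -6.0000]
S = R + BᵀPB = [1/2] + [20.0000] = [20.5000]
BᵀPA = [-14.0000 19.0000]
K = S⁻¹·BᵀPA = [-0.6829 0.9268]
A−BK = [-0.6341 2.1463; -0.3659 1.3537]
AᵀP(A−BK) = [7.4390 -25.5244; -25.5244 88.6402]
P' = Q + AᵀP(A−BK) = [20.4390 -29.5244; -29.5244 92.6402]
tr(P') = 113.0793

-0.6829 0.9268


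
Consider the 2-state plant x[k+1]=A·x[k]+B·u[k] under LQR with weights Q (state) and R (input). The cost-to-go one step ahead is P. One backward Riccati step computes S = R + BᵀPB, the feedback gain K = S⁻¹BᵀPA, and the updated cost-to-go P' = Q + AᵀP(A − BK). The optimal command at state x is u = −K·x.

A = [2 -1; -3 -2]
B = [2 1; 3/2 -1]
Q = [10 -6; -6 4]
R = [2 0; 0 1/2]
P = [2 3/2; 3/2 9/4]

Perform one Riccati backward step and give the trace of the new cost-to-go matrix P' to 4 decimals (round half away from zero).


18.0483

BᵀP = [6.2500 6.3750; 0.5000 -0.7500]
S = R + BᵀPB = [2 0; 0 1/2] + [22.0625 -0.1250; -0.1250 1.2500] = [24.0625 -0.1250; -0.1250 1.7500]
BᵀPA = [-6.6250 -19.0000; 3.2500 1.0000]
K = S⁻¹·BᵀPA = [-0.2658 -0.7869; 1.8382 0.5152]
A−BK = [0.6934 0.0586; -0.7632 -0.3044]
AᵀP(A−BK) = [2.5152 1.1121; 1.1121 1.5330]
P' = Q + AᵀP(A−BK) = [12.5152 -4.8879; -4.8879 5.5330]
tr(P') = 18.0483


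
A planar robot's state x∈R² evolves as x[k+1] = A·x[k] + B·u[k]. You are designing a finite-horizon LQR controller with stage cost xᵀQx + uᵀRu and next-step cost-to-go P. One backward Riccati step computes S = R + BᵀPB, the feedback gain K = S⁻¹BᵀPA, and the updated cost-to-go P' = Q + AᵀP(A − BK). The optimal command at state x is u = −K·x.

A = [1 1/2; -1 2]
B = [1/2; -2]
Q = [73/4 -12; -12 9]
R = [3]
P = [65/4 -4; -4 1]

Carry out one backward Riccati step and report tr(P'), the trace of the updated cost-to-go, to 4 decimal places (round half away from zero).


BᵀP = [16.1250 -4.0000]
S = R + BᵀPB = [3] + [16.0625] = [19.0625]
BᵀPA = [20.1250 0.0625]
K = S⁻¹·BᵀPA = [1.0557 0.0033]
A−BK = [0.4721 0.4984; 1.1115 2.0066]
AᵀP(A−BK) = [4.0033 0.0590; 0.0590 0.0623]
P' = Q + AᵀP(A−BK) = [22.2533 -11.9410; -11.9410 9.0623]
tr(P') = 31.3156

31.3156


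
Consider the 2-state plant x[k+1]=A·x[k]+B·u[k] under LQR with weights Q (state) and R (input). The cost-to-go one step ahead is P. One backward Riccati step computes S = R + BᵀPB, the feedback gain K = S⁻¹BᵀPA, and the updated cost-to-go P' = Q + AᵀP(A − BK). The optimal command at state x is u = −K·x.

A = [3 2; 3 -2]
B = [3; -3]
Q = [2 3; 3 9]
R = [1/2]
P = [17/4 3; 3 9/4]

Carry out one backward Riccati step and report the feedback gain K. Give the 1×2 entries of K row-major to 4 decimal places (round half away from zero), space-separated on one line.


3.6000 0.6000

BᵀP = [3.7500 2.2500]
S = R + BᵀPB = [1/2] + [4.5000] = [5.0000]
BᵀPA = [18.0000 3.0000]
K = S⁻¹·BᵀPA = [3.6000 0.6000]
A−BK = [-7.8000 0.2000; 13.8000 -0.2000]
AᵀP(A−BK) = [47.7000 1.2000; 1.2000 0.2000]
P' = Q + AᵀP(A−BK) = [49.7000 4.2000; 4.2000 9.2000]
tr(P') = 58.9000


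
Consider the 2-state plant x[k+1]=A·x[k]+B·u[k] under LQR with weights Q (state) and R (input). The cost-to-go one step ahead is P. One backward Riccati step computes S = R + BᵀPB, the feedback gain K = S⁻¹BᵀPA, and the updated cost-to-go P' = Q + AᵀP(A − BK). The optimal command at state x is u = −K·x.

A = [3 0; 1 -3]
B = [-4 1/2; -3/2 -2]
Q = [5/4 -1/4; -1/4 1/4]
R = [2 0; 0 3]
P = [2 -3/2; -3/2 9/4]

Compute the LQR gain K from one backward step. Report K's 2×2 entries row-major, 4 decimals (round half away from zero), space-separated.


-0.6598 0.0227 0.0896 1.0280

BᵀP = [-5.7500 2.6250; 4.0000 -5.2500]
S = R + BᵀPB = [2 0; 0 3] + [19.0625 -8.1250; -8.1250 12.5000] = [21.0625 -8.1250; -8.1250 15.5000]
BᵀPA = [-14.6250 -7.8750; 6.7500 15.7500]
K = S⁻¹·BᵀPA = [-0.6598 0.0227; 0.0896 1.0280]
A−BK = [0.3160 -0.4233; 0.1896 -0.9100]
AᵀP(A−BK) = [0.9956 0.1425; 0.1425 4.2373]
P' = Q + AᵀP(A−BK) = [2.2456 -0.1075; -0.1075 4.4873]
tr(P') = 6.7329


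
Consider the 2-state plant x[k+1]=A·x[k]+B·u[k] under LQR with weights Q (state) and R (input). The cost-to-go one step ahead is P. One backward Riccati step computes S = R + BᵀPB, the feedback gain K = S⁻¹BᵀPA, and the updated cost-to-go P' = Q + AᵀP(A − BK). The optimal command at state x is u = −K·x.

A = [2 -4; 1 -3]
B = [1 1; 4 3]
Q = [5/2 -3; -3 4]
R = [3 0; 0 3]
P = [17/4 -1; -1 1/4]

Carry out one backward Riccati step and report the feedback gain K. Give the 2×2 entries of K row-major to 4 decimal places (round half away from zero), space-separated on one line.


0.1050 -0.2155 0.6354 -1.1989

BᵀP = [0.2500 0.0000; 1.2500 -0.2500]
S = R + BᵀPB = [3 0; 0 3] + [0.2500 0.2500; 0.2500 0.5000] = [3.2500 0.2500; 0.2500 3.5000]
BᵀPA = [0.5000 -1.0000; 2.2500 -4.2500]
K = S⁻¹·BᵀPA = [0.1050 -0.2155; 0.6354 -1.1989]
A−BK = [1.2597 -2.5856; -1.3260 1.4586]
AᵀP(A−BK) = [11.7680 -21.9448; -21.9448 40.9392]
P' = Q + AᵀP(A−BK) = [14.2680 -24.9448; -24.9448 44.9392]
tr(P') = 59.2072


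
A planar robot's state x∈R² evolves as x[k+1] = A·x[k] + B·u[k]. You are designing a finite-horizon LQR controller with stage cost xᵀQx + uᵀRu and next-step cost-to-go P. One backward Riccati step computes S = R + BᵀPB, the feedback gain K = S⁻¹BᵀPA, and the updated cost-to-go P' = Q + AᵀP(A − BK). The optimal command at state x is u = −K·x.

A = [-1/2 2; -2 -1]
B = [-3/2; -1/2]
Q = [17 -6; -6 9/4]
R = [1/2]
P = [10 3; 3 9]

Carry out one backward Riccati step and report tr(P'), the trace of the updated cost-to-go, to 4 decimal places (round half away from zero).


58.2269

BᵀP = [-16.5000 -9.0000]
S = R + BᵀPB = [1/2] + [29.2500] = [29.7500]
BᵀPA = [26.2500 -24.0000]
K = S⁻¹·BᵀPA = [0.8824 -0.8067]
A−BK = [0.8235 0.7899; -1.5588 -1.4034]
AᵀP(A−BK) = [21.3382 18.6765; 18.6765 17.6387]
P' = Q + AᵀP(A−BK) = [38.3382 12.6765; 12.6765 19.8887]
tr(P') = 58.2269


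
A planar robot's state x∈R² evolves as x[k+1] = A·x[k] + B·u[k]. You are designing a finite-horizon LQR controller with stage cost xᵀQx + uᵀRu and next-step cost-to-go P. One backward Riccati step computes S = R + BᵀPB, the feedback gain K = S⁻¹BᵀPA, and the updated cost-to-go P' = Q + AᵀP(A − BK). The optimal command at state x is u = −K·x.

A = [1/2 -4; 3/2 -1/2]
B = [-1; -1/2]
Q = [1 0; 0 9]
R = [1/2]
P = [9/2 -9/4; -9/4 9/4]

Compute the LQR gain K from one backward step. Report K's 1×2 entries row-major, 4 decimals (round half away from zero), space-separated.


0.0000 3.9057

BᵀP = [-3.3750 1.1250]
S = R + BᵀPB = [1/2] + [2.8125] = [3.3125]
BᵀPA = [0.0000 12.9375]
K = S⁻¹·BᵀPA = [0.0000 3.9057]
A−BK = [0.5000 -0.0943; 1.5000 1.4528]
AᵀP(A−BK) = [2.8125 3.3750; 3.3750 13.0330]
P' = Q + AᵀP(A−BK) = [3.8125 3.3750; 3.3750 22.0330]
tr(P') = 25.8455


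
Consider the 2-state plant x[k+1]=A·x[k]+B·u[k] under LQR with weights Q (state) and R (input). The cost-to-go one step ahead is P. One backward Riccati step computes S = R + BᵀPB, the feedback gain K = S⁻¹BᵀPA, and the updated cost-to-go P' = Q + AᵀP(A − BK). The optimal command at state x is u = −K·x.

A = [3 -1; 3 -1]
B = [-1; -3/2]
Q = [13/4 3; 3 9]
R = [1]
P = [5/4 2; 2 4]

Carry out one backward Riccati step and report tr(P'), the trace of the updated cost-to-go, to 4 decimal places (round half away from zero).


BᵀP = [-4.2500 -8.0000]
S = R + BᵀPB = [1] + [16.2500] = [17.2500]
BᵀPA = [-36.7500 12.2500]
K = S⁻¹·BᵀPA = [-2.1304 0.7101]
A−BK = [0.8696 -0.2899; -0.1957 0.0652]
AᵀP(A−BK) = [4.9565 -1.6522; -1.6522 0.5507]
P' = Q + AᵀP(A−BK) = [8.2065 1.3478; 1.3478 9.5507]
tr(P') = 17.7572

17.7572


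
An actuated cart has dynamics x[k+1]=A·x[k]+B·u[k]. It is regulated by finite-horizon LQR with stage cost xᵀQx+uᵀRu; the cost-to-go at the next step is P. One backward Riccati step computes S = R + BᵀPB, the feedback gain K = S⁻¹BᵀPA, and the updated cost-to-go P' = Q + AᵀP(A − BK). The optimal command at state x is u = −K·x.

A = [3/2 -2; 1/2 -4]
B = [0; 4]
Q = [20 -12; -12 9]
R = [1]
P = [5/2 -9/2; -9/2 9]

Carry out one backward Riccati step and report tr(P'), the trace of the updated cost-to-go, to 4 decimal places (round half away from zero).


BᵀP = [-18.0000 36.0000]
S = R + BᵀPB = [1] + [144.0000] = [145.0000]
BᵀPA = [-9.0000 -108.0000]
K = S⁻¹·BᵀPA = [-0.0621 -0.7448]
A−BK = [1.5000 -2.0000; 0.7483 -1.0207]
AᵀP(A−BK) = [0.5664 -0.7034; -0.7034 1.5586]
P' = Q + AᵀP(A−BK) = [20.5664 -12.7034; -12.7034 10.5586]
tr(P') = 31.1250

31.1250


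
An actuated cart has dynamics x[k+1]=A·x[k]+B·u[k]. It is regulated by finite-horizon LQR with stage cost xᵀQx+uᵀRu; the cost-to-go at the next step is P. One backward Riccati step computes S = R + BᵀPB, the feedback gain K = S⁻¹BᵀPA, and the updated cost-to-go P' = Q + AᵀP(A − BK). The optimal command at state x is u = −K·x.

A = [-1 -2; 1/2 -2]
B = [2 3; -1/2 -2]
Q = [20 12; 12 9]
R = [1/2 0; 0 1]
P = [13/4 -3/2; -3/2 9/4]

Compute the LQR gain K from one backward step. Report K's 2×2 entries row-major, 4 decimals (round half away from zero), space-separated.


-0.2036 -1.7287 -0.1946 0.7749

BᵀP = [7.2500 -4.1250; 12.7500 -9.0000]
S = R + BᵀPB = [1/2 0; 0 1] + [16.5625 30.0000; 30.0000 56.2500] = [17.0625 30.0000; 30.0000 57.2500]
BᵀPA = [-9.3125 -6.2500; -17.2500 -7.5000]
K = S⁻¹·BᵀPA = [-0.2036 -1.7287; -0.1946 0.7749]
A−BK = [-0.0089 -0.8672; 0.0089 -1.3146]
AᵀP(A−BK) = [0.0593 0.0179; 0.0179 5.0071]
P' = Q + AᵀP(A−BK) = [20.0593 12.0179; 12.0179 14.0071]
tr(P') = 34.0664


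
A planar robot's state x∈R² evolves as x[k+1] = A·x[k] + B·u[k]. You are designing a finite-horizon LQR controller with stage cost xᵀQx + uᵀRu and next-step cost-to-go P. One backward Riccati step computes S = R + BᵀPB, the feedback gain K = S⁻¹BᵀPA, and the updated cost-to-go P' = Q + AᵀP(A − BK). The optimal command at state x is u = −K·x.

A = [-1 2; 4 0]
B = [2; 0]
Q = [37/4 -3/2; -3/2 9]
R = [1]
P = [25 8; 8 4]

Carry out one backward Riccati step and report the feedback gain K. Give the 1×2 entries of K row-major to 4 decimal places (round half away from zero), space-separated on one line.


BᵀP = [50.0000 16.0000]
S = R + BᵀPB = [1] + [100.0000] = [101.0000]
BᵀPA = [14.0000 100.0000]
K = S⁻¹·BᵀPA = [0.1386 0.9901]
A−BK = [-1.2772 0.0198; 4.0000 0.0000]
AᵀP(A−BK) = [23.0594 0.1386; 0.1386 0.9901]
P' = Q + AᵀP(A−BK) = [32.3094 -1.3614; -1.3614 9.9901]
tr(P') = 42.2995

0.1386 0.9901


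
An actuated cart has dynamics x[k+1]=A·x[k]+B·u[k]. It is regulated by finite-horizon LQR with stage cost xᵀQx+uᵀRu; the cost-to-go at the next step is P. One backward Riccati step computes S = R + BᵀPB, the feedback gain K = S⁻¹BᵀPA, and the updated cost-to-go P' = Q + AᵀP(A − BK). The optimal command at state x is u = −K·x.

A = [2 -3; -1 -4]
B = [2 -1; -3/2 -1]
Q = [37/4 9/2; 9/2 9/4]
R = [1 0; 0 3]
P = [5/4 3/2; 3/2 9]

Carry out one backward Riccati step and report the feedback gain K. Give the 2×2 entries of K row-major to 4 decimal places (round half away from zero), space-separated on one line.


BᵀP = [0.2500 -10.5000; -2.7500 -10.5000]
S = R + BᵀPB = [1 0; 0 3] + [16.2500 10.2500; 10.2500 13.2500] = [17.2500 10.2500; 10.2500 16.2500]
BᵀPA = [11.0000 41.2500; 5.0000 50.2500]
K = S⁻¹·BᵀPA = [0.7275 0.8859; -0.1512 2.5335]
A−BK = [0.3937 -2.2382; -0.0599 -0.1377]
AᵀP(A−BK) = [0.7532 -1.4123; -1.4123 27.3980]
P' = Q + AᵀP(A−BK) = [10.0032 3.0877; 3.0877 29.6480]
tr(P') = 39.6512

0.7275 0.8859 -0.1512 2.5335


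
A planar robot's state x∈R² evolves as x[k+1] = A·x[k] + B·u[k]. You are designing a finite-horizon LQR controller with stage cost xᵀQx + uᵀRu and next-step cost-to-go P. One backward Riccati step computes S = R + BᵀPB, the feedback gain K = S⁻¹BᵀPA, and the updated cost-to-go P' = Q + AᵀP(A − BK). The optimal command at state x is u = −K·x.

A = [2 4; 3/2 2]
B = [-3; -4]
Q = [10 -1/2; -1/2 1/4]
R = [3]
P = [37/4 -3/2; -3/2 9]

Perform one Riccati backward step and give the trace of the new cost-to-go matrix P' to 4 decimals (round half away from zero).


BᵀP = [-21.7500 -31.5000]
S = R + BᵀPB = [3] + [191.2500] = [194.2500]
BᵀPA = [-90.7500 -150.0000]
K = S⁻¹·BᵀPA = [-0.4672 -0.7722]
A−BK = [0.5985 1.6834; -0.3687 -1.0888]
AᵀP(A−BK) = [5.8533 15.9228; 15.9228 44.1699]
P' = Q + AᵀP(A−BK) = [15.8533 15.4228; 15.4228 44.4199]
tr(P') = 60.2732

60.2732


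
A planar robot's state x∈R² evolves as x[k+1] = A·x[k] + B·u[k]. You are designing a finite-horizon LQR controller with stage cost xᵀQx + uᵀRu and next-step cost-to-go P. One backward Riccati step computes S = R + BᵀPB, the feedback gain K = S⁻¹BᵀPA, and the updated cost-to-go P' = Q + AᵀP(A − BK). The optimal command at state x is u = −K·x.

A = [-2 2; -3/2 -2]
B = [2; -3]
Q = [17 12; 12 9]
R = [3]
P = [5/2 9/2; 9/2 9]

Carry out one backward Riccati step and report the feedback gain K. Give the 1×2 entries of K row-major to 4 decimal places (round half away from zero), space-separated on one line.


1.1000 0.4750

BᵀP = [-8.5000 -18.0000]
S = R + BᵀPB = [3] + [37.0000] = [40.0000]
BᵀPA = [44.0000 19.0000]
K = S⁻¹·BᵀPA = [1.1000 0.4750]
A−BK = [-4.2000 1.0500; 1.8000 -0.5750]
AᵀP(A−BK) = [8.8500 0.6000; 0.6000 0.9750]
P' = Q + AᵀP(A−BK) = [25.8500 12.6000; 12.6000 9.9750]
tr(P') = 35.8250


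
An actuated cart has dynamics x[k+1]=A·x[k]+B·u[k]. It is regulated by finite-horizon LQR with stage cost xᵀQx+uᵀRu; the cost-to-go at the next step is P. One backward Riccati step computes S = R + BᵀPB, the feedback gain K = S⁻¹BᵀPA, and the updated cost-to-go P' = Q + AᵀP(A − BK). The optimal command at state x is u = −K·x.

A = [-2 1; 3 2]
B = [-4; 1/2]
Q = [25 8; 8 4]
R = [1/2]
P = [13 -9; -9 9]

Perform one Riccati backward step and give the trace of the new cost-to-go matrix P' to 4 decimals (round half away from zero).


57.7092

BᵀP = [-56.5000 40.5000]
S = R + BᵀPB = [1/2] + [246.2500] = [246.7500]
BᵀPA = [234.5000 24.5000]
K = S⁻¹·BᵀPA = [0.9504 0.0993]
A−BK = [1.8014 1.3972; 2.5248 1.9504]
AᵀP(A−BK) = [18.1418 13.7163; 13.7163 10.5674]
P' = Q + AᵀP(A−BK) = [43.1418 21.7163; 21.7163 14.5674]
tr(P') = 57.7092


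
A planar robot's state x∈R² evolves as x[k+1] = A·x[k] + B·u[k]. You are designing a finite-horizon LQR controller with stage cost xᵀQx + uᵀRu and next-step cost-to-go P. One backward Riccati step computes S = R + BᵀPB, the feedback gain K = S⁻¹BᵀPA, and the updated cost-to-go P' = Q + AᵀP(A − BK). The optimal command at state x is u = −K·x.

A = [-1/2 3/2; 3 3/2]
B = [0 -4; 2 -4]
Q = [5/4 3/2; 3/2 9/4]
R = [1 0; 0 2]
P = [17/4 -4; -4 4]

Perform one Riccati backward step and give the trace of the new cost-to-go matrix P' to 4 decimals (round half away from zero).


BᵀP = [-8.0000 8.0000; -1.0000 0.0000]
S = R + BᵀPB = [1 0; 0 2] + [16.0000 0.0000; 0.0000 4.0000] = [17.0000 0.0000; 0.0000 6.0000]
BᵀPA = [28.0000 0.0000; 0.5000 -1.5000]
K = S⁻¹·BᵀPA = [1.6471 0.0000; 0.0833 -0.2500]
A−BK = [-0.1667 0.5000; 0.0392 0.5000]
AᵀP(A−BK) = [2.9032 -0.0625; -0.0625 0.1875]
P' = Q + AᵀP(A−BK) = [4.1532 1.4375; 1.4375 2.4375]
tr(P') = 6.5907

6.5907


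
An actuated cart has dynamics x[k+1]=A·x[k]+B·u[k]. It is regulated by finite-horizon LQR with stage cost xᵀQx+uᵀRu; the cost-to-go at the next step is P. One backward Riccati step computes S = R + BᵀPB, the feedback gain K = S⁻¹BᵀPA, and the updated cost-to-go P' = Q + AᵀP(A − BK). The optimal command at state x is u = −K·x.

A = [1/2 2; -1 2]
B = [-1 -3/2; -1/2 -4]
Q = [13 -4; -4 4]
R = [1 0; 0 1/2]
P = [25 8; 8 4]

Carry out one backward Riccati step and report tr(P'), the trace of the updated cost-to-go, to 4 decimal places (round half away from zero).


19.4076

BᵀP = [-29.0000 -10.0000; -69.5000 -28.0000]
S = R + BᵀPB = [1 0; 0 1/2] + [34.0000 83.5000; 83.5000 216.2500] = [35.0000 83.5000; 83.5000 216.7500]
BᵀPA = [-4.5000 -78.0000; -6.7500 -195.0000]
K = S⁻¹·BᵀPA = [-0.6706 -1.0163; 0.2272 -0.5081]
A−BK = [0.1702 0.2215; -0.4265 -0.5407]
AᵀP(A−BK) = [0.7659 0.9967; 0.9967 1.6417]
P' = Q + AᵀP(A−BK) = [13.7659 -3.0033; -3.0033 5.6417]
tr(P') = 19.4076


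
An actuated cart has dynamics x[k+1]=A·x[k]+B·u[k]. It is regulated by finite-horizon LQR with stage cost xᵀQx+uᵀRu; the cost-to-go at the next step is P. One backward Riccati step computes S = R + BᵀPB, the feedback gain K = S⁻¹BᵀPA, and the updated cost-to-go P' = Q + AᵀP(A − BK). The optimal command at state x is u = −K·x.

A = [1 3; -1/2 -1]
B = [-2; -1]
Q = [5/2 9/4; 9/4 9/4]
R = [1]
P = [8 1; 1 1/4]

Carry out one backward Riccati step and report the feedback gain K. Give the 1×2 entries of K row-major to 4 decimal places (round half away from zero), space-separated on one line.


BᵀP = [-17.0000 -2.2500]
S = R + BᵀPB = [1] + [36.2500] = [37.2500]
BᵀPA = [-15.8750 -48.7500]
K = S⁻¹·BᵀPA = [-0.4262 -1.3087]
A−BK = [0.1477 0.3826; -0.9262 -2.3087]
AᵀP(A−BK) = [0.2970 0.8490; 0.8490 2.4497]
P' = Q + AᵀP(A−BK) = [2.7970 3.0990; 3.0990 4.6997]
tr(P') = 7.4966

-0.4262 -1.3087


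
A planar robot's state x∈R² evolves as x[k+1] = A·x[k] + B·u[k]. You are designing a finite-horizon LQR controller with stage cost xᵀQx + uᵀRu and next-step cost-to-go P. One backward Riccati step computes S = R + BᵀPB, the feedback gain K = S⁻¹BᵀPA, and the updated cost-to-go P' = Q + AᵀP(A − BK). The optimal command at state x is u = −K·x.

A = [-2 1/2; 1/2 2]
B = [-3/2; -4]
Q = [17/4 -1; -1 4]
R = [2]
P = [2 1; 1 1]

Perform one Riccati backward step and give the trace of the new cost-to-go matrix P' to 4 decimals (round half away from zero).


11.2373

BᵀP = [-7.0000 -5.5000]
S = R + BᵀPB = [2] + [32.5000] = [34.5000]
BᵀPA = [11.2500 -14.5000]
K = S⁻¹·BᵀPA = [0.3261 -0.4203]
A−BK = [-1.5109 -0.1304; 1.8043 0.3188]
AᵀP(A−BK) = [2.5815 -0.0217; -0.0217 0.4058]
P' = Q + AᵀP(A−BK) = [6.8315 -1.0217; -1.0217 4.4058]
tr(P') = 11.2373


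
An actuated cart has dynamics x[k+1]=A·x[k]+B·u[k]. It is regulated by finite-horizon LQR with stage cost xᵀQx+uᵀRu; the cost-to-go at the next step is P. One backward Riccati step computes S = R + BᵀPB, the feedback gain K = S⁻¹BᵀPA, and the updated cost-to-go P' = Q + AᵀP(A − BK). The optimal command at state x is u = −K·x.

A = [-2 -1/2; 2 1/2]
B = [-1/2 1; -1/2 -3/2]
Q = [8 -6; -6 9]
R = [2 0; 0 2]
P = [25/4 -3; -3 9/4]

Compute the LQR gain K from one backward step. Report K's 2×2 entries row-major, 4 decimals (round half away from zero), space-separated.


0.2664 0.0666 -1.5089 -0.3772

BᵀP = [-1.6250 0.3750; 10.7500 -6.3750]
S = R + BᵀPB = [2 0; 0 2] + [0.6250 -2.1875; -2.1875 20.3125] = [2.6250 -2.1875; -2.1875 22.3125]
BᵀPA = [4.0000 1.0000; -34.2500 -8.5625]
K = S⁻¹·BᵀPA = [0.2664 0.0666; -1.5089 -0.3772]
A−BK = [-0.3579 -0.0895; -0.1301 -0.0325]
AᵀP(A−BK) = [5.2547 1.3137; 1.3137 0.3284]
P' = Q + AᵀP(A−BK) = [13.2547 -4.6863; -4.6863 9.3284]
tr(P') = 22.5831


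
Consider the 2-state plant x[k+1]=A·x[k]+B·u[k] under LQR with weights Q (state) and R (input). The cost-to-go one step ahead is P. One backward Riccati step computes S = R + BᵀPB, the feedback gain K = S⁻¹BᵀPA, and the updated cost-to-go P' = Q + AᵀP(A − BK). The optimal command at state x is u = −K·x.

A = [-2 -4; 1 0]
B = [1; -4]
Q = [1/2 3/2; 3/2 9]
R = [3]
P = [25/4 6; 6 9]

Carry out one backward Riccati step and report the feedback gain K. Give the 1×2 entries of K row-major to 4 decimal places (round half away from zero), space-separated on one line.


BᵀP = [-17.7500 -30.0000]
S = R + BᵀPB = [3] + [102.2500] = [105.2500]
BᵀPA = [5.5000 71.0000]
K = S⁻¹·BᵀPA = [0.0523 0.6746]
A−BK = [-2.0523 -4.6746; 1.2090 2.6983]
AᵀP(A−BK) = [9.7126 22.2898; 22.2898 52.1045]
P' = Q + AᵀP(A−BK) = [10.2126 23.7898; 23.7898 61.1045]
tr(P') = 71.3171

0.0523 0.6746


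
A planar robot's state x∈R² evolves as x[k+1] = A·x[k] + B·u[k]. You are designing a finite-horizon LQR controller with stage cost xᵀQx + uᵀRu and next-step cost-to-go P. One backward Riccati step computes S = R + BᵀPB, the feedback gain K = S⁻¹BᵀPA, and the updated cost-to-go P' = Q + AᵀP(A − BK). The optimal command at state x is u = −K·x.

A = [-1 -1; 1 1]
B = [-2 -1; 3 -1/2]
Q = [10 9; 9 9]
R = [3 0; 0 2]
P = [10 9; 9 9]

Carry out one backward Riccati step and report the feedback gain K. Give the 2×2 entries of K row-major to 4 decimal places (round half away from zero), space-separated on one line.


BᵀP = [7.0000 9.0000; -14.5000 -13.5000]
S = R + BᵀPB = [3 0; 0 2] + [13.0000 -11.5000; -11.5000 21.2500] = [16.0000 -11.5000; -11.5000 23.2500]
BᵀPA = [2.0000 2.0000; 1.0000 1.0000]
K = S⁻¹·BᵀPA = [0.2419 0.2419; 0.1627 0.1627]
A−BK = [-0.3535 -0.3535; 0.3556 0.3556]
AᵀP(A−BK) = [0.3535 0.3535; 0.3535 0.3535]
P' = Q + AᵀP(A−BK) = [10.3535 9.3535; 9.3535 9.3535]
tr(P') = 19.7070

0.2419 0.2419 0.1627 0.1627


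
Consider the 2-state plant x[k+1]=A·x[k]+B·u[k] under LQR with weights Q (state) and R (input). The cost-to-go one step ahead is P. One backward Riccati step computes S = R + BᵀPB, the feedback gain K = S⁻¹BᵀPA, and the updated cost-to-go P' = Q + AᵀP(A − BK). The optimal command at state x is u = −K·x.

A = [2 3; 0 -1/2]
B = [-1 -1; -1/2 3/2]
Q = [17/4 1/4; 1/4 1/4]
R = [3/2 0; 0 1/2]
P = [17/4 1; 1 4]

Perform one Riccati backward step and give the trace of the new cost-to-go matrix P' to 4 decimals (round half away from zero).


12.6674

BᵀP = [-4.7500 -3.0000; -2.7500 5.0000]
S = R + BᵀPB = [3/2 0; 0 1/2] + [6.2500 0.2500; 0.2500 10.2500] = [7.7500 0.2500; 0.2500 10.7500]
BᵀPA = [-9.5000 -12.7500; -5.5000 -10.7500]
K = S⁻¹·BᵀPA = [-1.2102 -1.6141; -0.4835 -0.9625]
A−BK = [0.3063 0.4234; 0.1201 0.1366]
AᵀP(A−BK) = [2.8438 3.8724; 3.8724 5.3236]
P' = Q + AᵀP(A−BK) = [7.0938 4.1224; 4.1224 5.5736]
tr(P') = 12.6674


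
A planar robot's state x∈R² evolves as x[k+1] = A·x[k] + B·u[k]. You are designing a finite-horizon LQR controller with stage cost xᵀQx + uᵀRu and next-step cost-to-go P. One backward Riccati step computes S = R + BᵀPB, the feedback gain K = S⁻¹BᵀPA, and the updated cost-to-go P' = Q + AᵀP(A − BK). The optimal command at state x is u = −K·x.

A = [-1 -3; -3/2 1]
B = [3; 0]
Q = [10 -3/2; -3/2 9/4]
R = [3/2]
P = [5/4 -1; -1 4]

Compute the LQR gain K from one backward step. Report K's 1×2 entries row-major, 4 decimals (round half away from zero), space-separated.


0.0588 -1.1176

BᵀP = [3.7500 -3.0000]
S = R + BᵀPB = [3/2] + [11.2500] = [12.7500]
BᵀPA = [0.7500 -14.2500]
K = S⁻¹·BᵀPA = [0.0588 -1.1176]
A−BK = [-1.1765 0.3529; -1.5000 1.0000]
AᵀP(A−BK) = [7.2059 -4.9118; -4.9118 5.3235]
P' = Q + AᵀP(A−BK) = [17.2059 -6.4118; -6.4118 7.5735]
tr(P') = 24.7794


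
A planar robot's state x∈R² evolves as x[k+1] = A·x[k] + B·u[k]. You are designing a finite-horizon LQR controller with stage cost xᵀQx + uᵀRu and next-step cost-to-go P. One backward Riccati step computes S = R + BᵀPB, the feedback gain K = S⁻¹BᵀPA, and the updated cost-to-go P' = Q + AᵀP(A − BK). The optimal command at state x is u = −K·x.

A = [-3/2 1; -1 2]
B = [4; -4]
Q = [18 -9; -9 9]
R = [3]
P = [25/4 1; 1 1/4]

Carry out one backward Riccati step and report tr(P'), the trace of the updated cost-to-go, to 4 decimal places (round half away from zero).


29.9725

BᵀP = [21.0000 3.0000]
S = R + BᵀPB = [3] + [72.0000] = [75.0000]
BᵀPA = [-34.5000 27.0000]
K = S⁻¹·BᵀPA = [-0.4600 0.3600]
A−BK = [0.3400 -0.4400; -2.8400 3.4400]
AᵀP(A−BK) = [1.4425 -1.4550; -1.4550 1.5300]
P' = Q + AᵀP(A−BK) = [19.4425 -10.4550; -10.4550 10.5300]
tr(P') = 29.9725


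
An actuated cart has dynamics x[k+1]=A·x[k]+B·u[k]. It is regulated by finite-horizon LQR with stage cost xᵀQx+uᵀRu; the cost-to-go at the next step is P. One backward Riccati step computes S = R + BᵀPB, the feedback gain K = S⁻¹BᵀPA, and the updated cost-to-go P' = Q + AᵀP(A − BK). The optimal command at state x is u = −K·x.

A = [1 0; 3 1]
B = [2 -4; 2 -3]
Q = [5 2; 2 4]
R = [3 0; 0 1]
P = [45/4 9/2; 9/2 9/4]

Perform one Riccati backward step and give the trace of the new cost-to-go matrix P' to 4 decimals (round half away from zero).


10.6924

BᵀP = [31.5000 13.5000; -58.5000 -24.7500]
S = R + BᵀPB = [3 0; 0 1] + [90.0000 -166.5000; -166.5000 308.2500] = [93.0000 -166.5000; -166.5000 309.2500]
BᵀPA = [72.0000 13.5000; -132.7500 -24.7500]
K = S⁻¹·BᵀPA = [0.1572 0.0520; -0.3447 -0.0520]
A−BK = [-0.6929 -0.3121; 1.6517 0.7399]
AᵀP(A−BK) = [1.4323 0.5983; 0.5983 0.2601]
P' = Q + AᵀP(A−BK) = [6.4323 2.5983; 2.5983 4.2601]
tr(P') = 10.6924


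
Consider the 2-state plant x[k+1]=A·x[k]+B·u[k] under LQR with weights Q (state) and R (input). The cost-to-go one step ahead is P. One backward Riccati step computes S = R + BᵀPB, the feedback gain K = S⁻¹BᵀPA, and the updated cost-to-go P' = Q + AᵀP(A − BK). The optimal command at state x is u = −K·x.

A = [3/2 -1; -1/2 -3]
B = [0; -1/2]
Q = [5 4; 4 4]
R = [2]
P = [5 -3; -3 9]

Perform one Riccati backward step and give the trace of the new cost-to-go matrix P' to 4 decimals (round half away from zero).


56.3529

BᵀP = [1.5000 -4.5000]
S = R + BᵀPB = [2] + [2.2500] = [4.2500]
BᵀPA = [4.5000 12.0000]
K = S⁻¹·BᵀPA = [1.0588 2.8235]
A−BK = [1.5000 -1.0000; 0.0294 -1.5882]
AᵀP(A−BK) = [13.2353 5.2941; 5.2941 34.1176]
P' = Q + AᵀP(A−BK) = [18.2353 9.2941; 9.2941 38.1176]
tr(P') = 56.3529


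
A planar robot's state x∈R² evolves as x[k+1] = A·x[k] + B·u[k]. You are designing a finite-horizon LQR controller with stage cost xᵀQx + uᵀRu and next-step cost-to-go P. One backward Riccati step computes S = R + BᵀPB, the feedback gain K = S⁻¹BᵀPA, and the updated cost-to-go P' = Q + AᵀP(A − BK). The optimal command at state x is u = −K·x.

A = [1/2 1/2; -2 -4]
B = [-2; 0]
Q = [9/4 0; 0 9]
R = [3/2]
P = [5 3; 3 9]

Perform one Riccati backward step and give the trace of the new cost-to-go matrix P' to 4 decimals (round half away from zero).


156.6802

BᵀP = [-10.0000 -6.0000]
S = R + BᵀPB = [3/2] + [20.0000] = [21.5000]
BᵀPA = [7.0000 19.0000]
K = S⁻¹·BᵀPA = [0.3256 0.8837]
A−BK = [1.1512 2.2674; -2.0000 -4.0000]
AᵀP(A−BK) = [28.9709 58.0640; 58.0640 116.4593]
P' = Q + AᵀP(A−BK) = [31.2209 58.0640; 58.0640 125.4593]
tr(P') = 156.6802


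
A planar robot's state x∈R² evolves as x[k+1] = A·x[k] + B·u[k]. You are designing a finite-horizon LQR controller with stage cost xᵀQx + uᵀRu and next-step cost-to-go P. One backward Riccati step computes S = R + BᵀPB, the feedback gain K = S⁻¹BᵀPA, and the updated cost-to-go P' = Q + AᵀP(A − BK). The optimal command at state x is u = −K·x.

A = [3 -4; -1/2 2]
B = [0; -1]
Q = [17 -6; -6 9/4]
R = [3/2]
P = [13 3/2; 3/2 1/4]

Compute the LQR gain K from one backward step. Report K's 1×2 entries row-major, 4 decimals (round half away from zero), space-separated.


-2.5000 3.1429

BᵀP = [-1.5000 -0.2500]
S = R + BᵀPB = [3/2] + [0.2500] = [1.7500]
BᵀPA = [-4.3750 5.5000]
K = S⁻¹·BᵀPA = [-2.5000 3.1429]
A−BK = [3.0000 -4.0000; -3.0000 5.1429]
AᵀP(A−BK) = [101.6250 -130.5000; -130.5000 167.7143]
P' = Q + AᵀP(A−BK) = [118.6250 -136.5000; -136.5000 169.9643]
tr(P') = 288.5893


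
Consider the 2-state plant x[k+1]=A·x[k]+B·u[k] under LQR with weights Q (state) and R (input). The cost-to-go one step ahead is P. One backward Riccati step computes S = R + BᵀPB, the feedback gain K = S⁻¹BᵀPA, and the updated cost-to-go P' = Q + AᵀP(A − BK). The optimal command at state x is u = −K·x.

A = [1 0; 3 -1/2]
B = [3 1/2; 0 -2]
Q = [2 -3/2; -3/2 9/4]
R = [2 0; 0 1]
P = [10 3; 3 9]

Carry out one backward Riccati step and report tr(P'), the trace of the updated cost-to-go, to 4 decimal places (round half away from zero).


BᵀP = [30.0000 9.0000; -1.0000 -16.5000]
S = R + BᵀPB = [2 0; 0 1] + [90.0000 -3.0000; -3.0000 32.5000] = [92.0000 -3.0000; -3.0000 33.5000]
BᵀPA = [57.0000 -4.5000; -50.5000 8.2500]
K = S⁻¹·BᵀPA = [0.5721 -0.0410; -1.4562 0.2426]
A−BK = [0.0119 0.0017; 0.0875 -0.0148]
AᵀP(A−BK) = [2.8518 -0.4117; -0.4117 0.0641]
P' = Q + AᵀP(A−BK) = [4.8518 -1.9117; -1.9117 2.3141]
tr(P') = 7.1658

7.1658


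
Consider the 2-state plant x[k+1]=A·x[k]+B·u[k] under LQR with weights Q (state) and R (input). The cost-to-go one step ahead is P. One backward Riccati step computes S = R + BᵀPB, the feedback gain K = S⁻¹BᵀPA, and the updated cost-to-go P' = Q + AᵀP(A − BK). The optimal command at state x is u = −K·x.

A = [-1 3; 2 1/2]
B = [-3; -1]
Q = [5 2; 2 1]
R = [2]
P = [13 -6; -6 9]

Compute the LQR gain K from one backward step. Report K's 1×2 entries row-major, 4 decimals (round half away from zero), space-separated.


BᵀP = [-33.0000 9.0000]
S = R + BᵀPB = [2] + [90.0000] = [92.0000]
BᵀPA = [51.0000 -94.5000]
K = S⁻¹·BᵀPA = [0.5543 -1.0272]
A−BK = [0.6630 -0.0815; 2.5543 -0.5272]
AᵀP(A−BK) = [44.7283 -10.6141; -10.6141 4.1821]
P' = Q + AᵀP(A−BK) = [49.7283 -8.6141; -8.6141 5.1821]
tr(P') = 54.9103

0.5543 -1.0272


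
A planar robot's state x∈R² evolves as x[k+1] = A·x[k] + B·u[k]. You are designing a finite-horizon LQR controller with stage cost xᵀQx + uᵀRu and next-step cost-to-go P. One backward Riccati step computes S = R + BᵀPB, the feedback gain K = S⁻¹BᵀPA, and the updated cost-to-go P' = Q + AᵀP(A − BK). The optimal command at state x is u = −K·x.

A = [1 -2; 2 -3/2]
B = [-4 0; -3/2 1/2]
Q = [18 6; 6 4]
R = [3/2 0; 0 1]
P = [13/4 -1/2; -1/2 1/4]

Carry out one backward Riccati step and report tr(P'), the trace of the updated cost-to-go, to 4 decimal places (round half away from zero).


22.9741

BᵀP = [-12.2500 1.6250; -0.2500 0.1250]
S = R + BᵀPB = [3/2 0; 0 1] + [46.5625 0.8125; 0.8125 0.0625] = [48.0625 0.8125; 0.8125 1.0625]
BᵀPA = [-9.0000 22.0625; 0.0000 0.3125]
K = S⁻¹·BᵀPA = [-0.1897 0.4600; 0.1451 -0.0577]
A−BK = [0.2412 -0.1600; 1.6429 -0.7812]
AᵀP(A−BK) = [0.5426 -0.3599; -0.3599 0.4315]
P' = Q + AᵀP(A−BK) = [18.5426 5.6401; 5.6401 4.4315]
tr(P') = 22.9741


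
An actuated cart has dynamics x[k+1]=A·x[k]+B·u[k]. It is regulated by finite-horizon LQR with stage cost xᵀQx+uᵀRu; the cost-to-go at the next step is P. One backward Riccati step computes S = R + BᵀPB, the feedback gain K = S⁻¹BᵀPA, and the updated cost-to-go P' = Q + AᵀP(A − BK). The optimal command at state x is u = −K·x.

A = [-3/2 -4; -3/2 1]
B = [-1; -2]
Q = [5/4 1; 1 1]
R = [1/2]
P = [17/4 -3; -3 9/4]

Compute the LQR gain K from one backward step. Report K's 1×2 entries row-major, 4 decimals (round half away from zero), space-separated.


BᵀP = [1.7500 -1.5000]
S = R + BᵀPB = [1/2] + [1.2500] = [1.7500]
BᵀPA = [-0.3750 -8.5000]
K = S⁻¹·BᵀPA = [-0.2143 -4.8571]
A−BK = [-1.7143 -8.8571; -1.9286 -8.7143]
AᵀP(A−BK) = [1.0446 6.8036; 6.8036 52.9643]
P' = Q + AᵀP(A−BK) = [2.2946 7.8036; 7.8036 53.9643]
tr(P') = 56.2589

-0.2143 -4.8571


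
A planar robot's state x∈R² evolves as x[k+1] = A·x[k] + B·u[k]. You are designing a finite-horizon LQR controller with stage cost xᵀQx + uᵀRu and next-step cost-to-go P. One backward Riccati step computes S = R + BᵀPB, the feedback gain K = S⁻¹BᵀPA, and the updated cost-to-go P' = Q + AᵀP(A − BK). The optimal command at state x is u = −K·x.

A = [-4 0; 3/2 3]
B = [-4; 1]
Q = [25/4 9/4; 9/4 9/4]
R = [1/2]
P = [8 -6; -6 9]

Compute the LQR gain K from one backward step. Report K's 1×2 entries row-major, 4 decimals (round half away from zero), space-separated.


BᵀP = [-38.0000 33.0000]
S = R + BᵀPB = [1/2] + [185.0000] = [185.5000]
BᵀPA = [201.5000 99.0000]
K = S⁻¹·BᵀPA = [1.0863 0.5337]
A−BK = [0.3450 2.1348; 0.4137 2.4663]
AᵀP(A−BK) = [1.3699 4.9609; 4.9609 28.1644]
P' = Q + AᵀP(A−BK) = [7.6199 7.2109; 7.2109 30.4144]
tr(P') = 38.0344

1.0863 0.5337
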